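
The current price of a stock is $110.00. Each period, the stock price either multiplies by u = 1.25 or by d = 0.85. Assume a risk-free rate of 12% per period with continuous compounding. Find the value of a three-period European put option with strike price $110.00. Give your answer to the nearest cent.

$2.30

Risk-neutral probability p = (e^0.12 − 0.85)/(1.25 − 0.85) = 0.2775/0.4000 = 0.6937
Terminal stock prices: S_uuu = 214.8, S_uud = 146.1, S_udd = 99.34, S_ddd = 67.55
Terminal payoffs (K − S): max(-104.8, 0) = 0, max(-36.09, 0) = 0, max(10.66, 0) = 10.66, max(42.45, 0) = 42.45
Node uu (S = 171.9): V_uu = e^(−0.12)·[0.6937·0.0000 + 0.3063·0.0000] = 0.0000
Node ud (S = 116.9): V_ud = e^(−0.12)·[0.6937·0.0000 + 0.3063·10.6563] = 2.8945
Node dd (S = 79.47): V_dd = e^(−0.12)·[0.6937·10.6563 + 0.3063·42.4463] = 18.0862
Node u (S = 137.5): V_u = e^(−0.12)·[0.6937·0.0000 + 0.3063·2.8945] = 0.7862
Node d (S = 93.5): V_d = e^(−0.12)·[0.6937·2.8945 + 0.3063·18.0862] = 6.6937
Node 0 (S = 110): V_0 = e^(−0.12)·[0.6937·0.7862 + 0.3063·6.6937] = 2.3019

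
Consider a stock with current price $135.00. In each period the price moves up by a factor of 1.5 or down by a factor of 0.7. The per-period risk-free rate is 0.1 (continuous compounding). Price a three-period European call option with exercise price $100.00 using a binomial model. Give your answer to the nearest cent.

Risk-neutral probability p = (e^0.1 − 0.7)/(1.5 − 0.7) = 0.4052/0.8000 = 0.5065
Terminal stock prices: S_uuu = 455.6, S_uud = 212.6, S_udd = 99.22, S_ddd = 46.3
Terminal payoffs (S − K): max(355.6, 0) = 355.6, max(112.6, 0) = 112.6, max(-0.775, 0) = 0, max(-53.7, 0) = 0
Node uu (S = 303.8): V_uu = e^(−0.1)·[0.5065·355.6250 + 0.4935·112.6250] = 213.2663
Node ud (S = 141.8): V_ud = e^(−0.1)·[0.5065·112.6250 + 0.4935·0.0000] = 51.6124
Node dd (S = 66.15): V_dd = e^(−0.1)·[0.5065·0.0000 + 0.4935·0.0000] = 0.0000
Node u (S = 202.5): V_u = e^(−0.1)·[0.5065·213.2663 + 0.4935·51.6124] = 120.7815
Node d (S = 94.5): V_d = e^(−0.1)·[0.5065·51.6124 + 0.4935·0.0000] = 23.6523
Node 0 (S = 135): V_0 = e^(−0.1)·[0.5065·120.7815 + 0.4935·23.6523] = 65.9126

$65.91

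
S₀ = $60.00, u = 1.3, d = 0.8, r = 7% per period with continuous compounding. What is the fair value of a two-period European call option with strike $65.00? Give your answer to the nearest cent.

Risk-neutral probability p = (e^0.07 − 0.8)/(1.3 − 0.8) = 0.2725/0.5000 = 0.5450
Terminal stock prices: S_uu = 101.4, S_ud = 62.4, S_dd = 38.4
Terminal payoffs (S − K): max(36.4, 0) = 36.4, max(-2.6, 0) = 0, max(-26.6, 0) = 0
Node u (S = 78): V_u = e^(−0.07)·[0.5450·36.4000 + 0.4550·0.0000] = 18.4974
Node d (S = 48): V_d = e^(−0.07)·[0.5450·0.0000 + 0.4550·0.0000] = 0.0000
Node 0 (S = 60): V_0 = e^(−0.07)·[0.5450·18.4974 + 0.4550·0.0000] = 9.3998

$9.40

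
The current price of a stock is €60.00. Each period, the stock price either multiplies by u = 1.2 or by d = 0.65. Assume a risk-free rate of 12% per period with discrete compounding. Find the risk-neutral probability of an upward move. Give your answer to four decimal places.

Risk-neutral probability p = (1 + 0.12 − 0.65)/(1.2 − 0.65) = 0.4700/0.5500 = 0.8545

p = 0.8545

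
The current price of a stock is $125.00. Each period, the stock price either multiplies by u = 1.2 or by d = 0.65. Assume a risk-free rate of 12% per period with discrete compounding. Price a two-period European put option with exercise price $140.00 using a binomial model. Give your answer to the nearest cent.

Risk-neutral probability p = (1 + 0.12 − 0.65)/(1.2 − 0.65) = 0.4700/0.5500 = 0.8545
Terminal stock prices: S_uu = 180, S_ud = 97.5, S_dd = 52.81
Terminal payoffs (K − S): max(-40, 0) = 0, max(42.5, 0) = 42.5, max(87.19, 0) = 87.19
Node u (S = 150): V_u = 1/1.12·[0.8545·0.0000 + 0.1455·42.5000] = 5.5195
Node d (S = 81.25): V_d = 1/1.12·[0.8545·42.5000 + 0.1455·87.1875] = 43.7500
Node 0 (S = 125): V_0 = 1/1.12·[0.8545·5.5195 + 0.1455·43.7500] = 9.8931

$9.89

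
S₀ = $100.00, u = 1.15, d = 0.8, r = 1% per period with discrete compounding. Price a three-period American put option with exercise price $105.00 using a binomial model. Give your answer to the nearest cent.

Risk-neutral probability p = (1 + 0.01 − 0.8)/(1.15 − 0.8) = 0.2100/0.3500 = 0.6000
Terminal stock prices: S_uuu = 152.1, S_uud = 105.8, S_udd = 73.6, S_ddd = 51.2
Terminal payoffs (K − S): max(-47.09, 0) = 0, max(-0.8, 0) = 0, max(31.4, 0) = 31.4, max(53.8, 0) = 53.8
Node uu (S = 132.2): continuation = 1/1.01·[0.6000·0.0000 + 0.4000·0.0000] = 0.0000; exercise value = 0.0000 ≤ continuation, so V_uu = 0.0000
Node ud (S = 92): continuation = 1/1.01·[0.6000·0.0000 + 0.4000·31.4000] = 12.4356; exercise value = 13.0000 > continuation, so V_ud = 13.0000 (exercise)
Node dd (S = 64): continuation = 1/1.01·[0.6000·31.4000 + 0.4000·53.8000] = 39.9604; exercise value = 41.0000 > continuation, so V_dd = 41.0000 (exercise)
Node u (S = 115): continuation = 1/1.01·[0.6000·0.0000 + 0.4000·13.0000] = 5.1485; exercise value = 0.0000 ≤ continuation, so V_u = 5.1485
Node d (S = 80): continuation = 1/1.01·[0.6000·13.0000 + 0.4000·41.0000] = 23.9604; exercise value = 25.0000 > continuation, so V_d = 25.0000 (exercise)
Node 0 (S = 100): continuation = 1/1.01·[0.6000·5.1485 + 0.4000·25.0000] = 12.9595; exercise value = 5.0000 ≤ continuation, so V_0 = 12.9595

$12.96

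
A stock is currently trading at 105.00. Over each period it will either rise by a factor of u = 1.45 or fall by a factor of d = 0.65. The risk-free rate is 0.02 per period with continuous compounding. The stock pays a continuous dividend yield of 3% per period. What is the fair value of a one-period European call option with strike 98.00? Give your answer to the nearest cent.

Per-period risk-free factor R = e^0.02 = 1.0202; dividend-adjusted growth = e^(0.02−0.03) = 0.9900.
Risk-neutral probability p = (0.9900 − 0.65)/(1.45 − 0.65) = 0.3400/0.8000 = 0.4251
Terminal stock prices: S_u = 152.2, S_d = 68.25
Terminal payoffs (S − K): max(54.25, 0) = 54.25, max(-29.75, 0) = 0
Node 0 (S = 105): V_0 = e^(−0.02)·[0.4251·54.2500 + 0.5749·0.0000] = 22.6030

22.60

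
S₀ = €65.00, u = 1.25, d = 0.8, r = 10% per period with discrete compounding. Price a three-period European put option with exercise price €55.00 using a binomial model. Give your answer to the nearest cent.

Risk-neutral probability p = (1 + 0.1 − 0.8)/(1.25 − 0.8) = 0.3000/0.4500 = 0.6667
Terminal stock prices: S_uuu = 127, S_uud = 81.25, S_udd = 52, S_ddd = 33.28
Terminal payoffs (K − S): max(-71.95, 0) = 0, max(-26.25, 0) = 0, max(3, 0) = 3, max(21.72, 0) = 21.72
Node uu (S = 101.6): V_uu = 1/1.1·[0.6667·0.0000 + 0.3333·0.0000] = 0.0000
Node ud (S = 65): V_ud = 1/1.1·[0.6667·0.0000 + 0.3333·3.0000] = 0.9091
Node dd (S = 41.6): V_dd = 1/1.1·[0.6667·3.0000 + 0.3333·21.7200] = 8.4000
Node u (S = 81.25): V_u = 1/1.1·[0.6667·0.0000 + 0.3333·0.9091] = 0.2755
Node d (S = 52): V_d = 1/1.1·[0.6667·0.9091 + 0.3333·8.4000] = 3.0964
Node 0 (S = 65): V_0 = 1/1.1·[0.6667·0.2755 + 0.3333·3.0964] = 1.1053

€1.11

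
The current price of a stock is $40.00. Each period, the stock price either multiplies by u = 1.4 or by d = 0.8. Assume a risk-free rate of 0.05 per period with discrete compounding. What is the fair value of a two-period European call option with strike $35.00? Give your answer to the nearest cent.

$11.16

Risk-neutral probability p = (1 + 0.05 − 0.8)/(1.4 − 0.8) = 0.2500/0.6000 = 0.4167
Terminal stock prices: S_uu = 78.4, S_ud = 44.8, S_dd = 25.6
Terminal payoffs (S − K): max(43.4, 0) = 43.4, max(9.8, 0) = 9.8, max(-9.4, 0) = 0
Node u (S = 56): V_u = 1/1.05·[0.4167·43.4000 + 0.5833·9.8000] = 22.6667
Node d (S = 32): V_d = 1/1.05·[0.4167·9.8000 + 0.5833·0.0000] = 3.8889
Node 0 (S = 40): V_0 = 1/1.05·[0.4167·22.6667 + 0.5833·3.8889] = 11.1552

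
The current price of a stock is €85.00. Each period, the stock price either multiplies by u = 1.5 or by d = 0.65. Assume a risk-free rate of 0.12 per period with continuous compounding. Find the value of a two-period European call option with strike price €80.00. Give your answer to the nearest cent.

€28.73

Risk-neutral probability p = (e^0.12 − 0.65)/(1.5 − 0.65) = 0.4775/0.8500 = 0.5618
Terminal stock prices: S_uu = 191.2, S_ud = 82.88, S_dd = 35.91
Terminal payoffs (S − K): max(111.2, 0) = 111.2, max(2.875, 0) = 2.875, max(-44.09, 0) = 0
Node u (S = 127.5): V_u = e^(−0.12)·[0.5618·111.2500 + 0.4382·2.8750] = 56.5464
Node d (S = 55.25): V_d = e^(−0.12)·[0.5618·2.8750 + 0.4382·0.0000] = 1.4324
Node 0 (S = 85): V_0 = e^(−0.12)·[0.5618·56.5464 + 0.4382·1.4324] = 28.7303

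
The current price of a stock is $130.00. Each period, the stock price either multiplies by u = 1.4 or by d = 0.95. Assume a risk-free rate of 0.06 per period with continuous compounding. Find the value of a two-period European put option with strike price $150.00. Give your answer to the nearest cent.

$16.37

Risk-neutral probability p = (e^0.06 − 0.95)/(1.4 − 0.95) = 0.1118/0.4500 = 0.2485
Terminal stock prices: S_uu = 254.8, S_ud = 172.9, S_dd = 117.3
Terminal payoffs (K − S): max(-104.8, 0) = 0, max(-22.9, 0) = 0, max(32.67, 0) = 32.67
Node u (S = 182): V_u = e^(−0.06)·[0.2485·0.0000 + 0.7515·0.0000] = 0.0000
Node d (S = 123.5): V_d = e^(−0.06)·[0.2485·0.0000 + 0.7515·32.6750] = 23.1245
Node 0 (S = 130): V_0 = e^(−0.06)·[0.2485·0.0000 + 0.7515·23.1245] = 16.3655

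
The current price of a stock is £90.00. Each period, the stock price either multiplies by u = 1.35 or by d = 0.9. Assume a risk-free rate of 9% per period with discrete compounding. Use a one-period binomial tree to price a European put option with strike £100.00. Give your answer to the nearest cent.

£10.07

Risk-neutral probability p = (1 + 0.09 − 0.9)/(1.35 − 0.9) = 0.1900/0.4500 = 0.4222
Terminal stock prices: S_u = 121.5, S_d = 81
Terminal payoffs (K − S): max(-21.5, 0) = 0, max(19, 0) = 19
Node 0 (S = 90): V_0 = 1/1.09·[0.4222·0.0000 + 0.5778·19.0000] = 10.0714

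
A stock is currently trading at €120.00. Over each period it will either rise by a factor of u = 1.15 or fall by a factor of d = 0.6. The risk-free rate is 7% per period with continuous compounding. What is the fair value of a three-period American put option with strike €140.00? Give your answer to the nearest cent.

Risk-neutral probability p = (e^0.07 − 0.6)/(1.15 − 0.6) = 0.4725/0.5500 = 0.8591
Terminal stock prices: S_uuu = 182.5, S_uud = 95.22, S_udd = 49.68, S_ddd = 25.92
Terminal payoffs (K − S): max(-42.5, 0) = 0, max(44.78, 0) = 44.78, max(90.32, 0) = 90.32, max(114.1, 0) = 114.1
Node uu (S = 158.7): continuation = e^(−0.07)·[0.8591·0.0000 + 0.1409·44.7800] = 5.8827; exercise value = 0.0000 ≤ continuation, so V_uu = 5.8827
Node ud (S = 82.8): continuation = e^(−0.07)·[0.8591·44.7800 + 0.1409·90.3200] = 47.7351; exercise value = 57.2000 > continuation, so V_ud = 57.2000 (exercise)
Node dd (S = 43.2): continuation = e^(−0.07)·[0.8591·90.3200 + 0.1409·114.0800] = 87.3351; exercise value = 96.8000 > continuation, so V_dd = 96.8000 (exercise)
Node u (S = 138): continuation = e^(−0.07)·[0.8591·5.8827 + 0.1409·57.2000] = 12.2265; exercise value = 2.0000 ≤ continuation, so V_u = 12.2265
Node d (S = 72): continuation = e^(−0.07)·[0.8591·57.2000 + 0.1409·96.8000] = 58.5351; exercise value = 68.0000 > continuation, so V_d = 68.0000 (exercise)
Node 0 (S = 120): continuation = e^(−0.07)·[0.8591·12.2265 + 0.1409·68.0000] = 18.7268; exercise value = 20.0000 > continuation, so V_0 = 20.0000 (exercise)

€20.00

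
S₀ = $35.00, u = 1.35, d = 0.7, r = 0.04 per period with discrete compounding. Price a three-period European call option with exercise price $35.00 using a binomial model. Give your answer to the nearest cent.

$9.86

Risk-neutral probability p = (1 + 0.04 − 0.7)/(1.35 − 0.7) = 0.3400/0.6500 = 0.5231
Terminal stock prices: S_uuu = 86.11, S_uud = 44.65, S_udd = 23.15, S_ddd = 12
Terminal payoffs (S − K): max(51.11, 0) = 51.11, max(9.651, 0) = 9.651, max(-11.85, 0) = 0, max(-23, 0) = 0
Node uu (S = 63.79): V_uu = 1/1.04·[0.5231·51.1131 + 0.4769·9.6513] = 30.1337
Node ud (S = 33.07): V_ud = 1/1.04·[0.5231·9.6513 + 0.4769·0.0000] = 4.8542
Node dd (S = 17.15): V_dd = 1/1.04·[0.5231·0.0000 + 0.4769·0.0000] = 0.0000
Node u (S = 47.25): V_u = 1/1.04·[0.5231·30.1337 + 0.4769·4.8542] = 17.3820
Node d (S = 24.5): V_d = 1/1.04·[0.5231·4.8542 + 0.4769·0.0000] = 2.4415
Node 0 (S = 35): V_0 = 1/1.04·[0.5231·17.3820 + 0.4769·2.4415] = 9.8620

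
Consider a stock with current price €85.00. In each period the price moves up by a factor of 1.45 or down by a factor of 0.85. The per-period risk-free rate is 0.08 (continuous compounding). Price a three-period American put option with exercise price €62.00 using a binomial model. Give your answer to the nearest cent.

Risk-neutral probability p = (e^0.08 − 0.85)/(1.45 − 0.85) = 0.2333/0.6000 = 0.3888
Terminal stock prices: S_uuu = 259.1, S_uud = 151.9, S_udd = 89.05, S_ddd = 52.2
Terminal payoffs (K − S): max(-197.1, 0) = 0, max(-89.91, 0) = 0, max(-27.05, 0) = 0, max(9.799, 0) = 9.799
Node uu (S = 178.7): continuation = e^(−0.08)·[0.3888·0.0000 + 0.6112·0.0000] = 0.0000; exercise value = 0.0000 ≤ continuation, so V_uu = 0.0000
Node ud (S = 104.8): continuation = e^(−0.08)·[0.3888·0.0000 + 0.6112·0.0000] = 0.0000; exercise value = 0.0000 ≤ continuation, so V_ud = 0.0000
Node dd (S = 61.41): continuation = e^(−0.08)·[0.3888·0.0000 + 0.6112·9.7994] = 5.5288; exercise value = 0.5875 ≤ continuation, so V_dd = 5.5288
Node u (S = 123.2): continuation = e^(−0.08)·[0.3888·0.0000 + 0.6112·0.0000] = 0.0000; exercise value = 0.0000 ≤ continuation, so V_u = 0.0000
Node d (S = 72.25): continuation = e^(−0.08)·[0.3888·0.0000 + 0.6112·5.5288] = 3.1193; exercise value = 0.0000 ≤ continuation, so V_d = 3.1193
Node 0 (S = 85): continuation = e^(−0.08)·[0.3888·0.0000 + 0.6112·3.1193] = 1.7599; exercise value = 0.0000 ≤ continuation, so V_0 = 1.7599

€1.76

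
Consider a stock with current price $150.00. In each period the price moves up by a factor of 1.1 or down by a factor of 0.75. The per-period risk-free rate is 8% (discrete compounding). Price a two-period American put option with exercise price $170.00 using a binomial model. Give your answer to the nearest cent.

$20.00

Risk-neutral probability p = (1 + 0.08 − 0.75)/(1.1 − 0.75) = 0.3300/0.3500 = 0.9429
Terminal stock prices: S_uu = 181.5, S_ud = 123.8, S_dd = 84.38
Terminal payoffs (K − S): max(-11.5, 0) = 0, max(46.25, 0) = 46.25, max(85.62, 0) = 85.62
Node u (S = 165): continuation = 1/1.08·[0.9429·0.0000 + 0.0571·46.2500] = 2.4471; exercise value = 5.0000 > continuation, so V_u = 5.0000 (exercise)
Node d (S = 112.5): continuation = 1/1.08·[0.9429·46.2500 + 0.0571·85.6250] = 44.9074; exercise value = 57.5000 > continuation, so V_d = 57.5000 (exercise)
Node 0 (S = 150): continuation = 1/1.08·[0.9429·5.0000 + 0.0571·57.5000] = 7.4074; exercise value = 20.0000 > continuation, so V_0 = 20.0000 (exercise)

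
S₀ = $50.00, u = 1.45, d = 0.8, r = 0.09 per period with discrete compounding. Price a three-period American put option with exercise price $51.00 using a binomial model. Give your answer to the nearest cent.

Risk-neutral probability p = (1 + 0.09 − 0.8)/(1.45 − 0.8) = 0.2900/0.6500 = 0.4462
Terminal stock prices: S_uuu = 152.4, S_uud = 84.1, S_udd = 46.4, S_ddd = 25.6
Terminal payoffs (K − S): max(-101.4, 0) = 0, max(-33.1, 0) = 0, max(4.6, 0) = 4.6, max(25.4, 0) = 25.4
Node uu (S = 105.1): continuation = 1/1.09·[0.4462·0.0000 + 0.5538·0.0000] = 0.0000; exercise value = 0.0000 ≤ continuation, so V_uu = 0.0000
Node ud (S = 58): continuation = 1/1.09·[0.4462·0.0000 + 0.5538·4.6000] = 2.3373; exercise value = 0.0000 ≤ continuation, so V_ud = 2.3373
Node dd (S = 32): continuation = 1/1.09·[0.4462·4.6000 + 0.5538·25.4000] = 14.7890; exercise value = 19.0000 > continuation, so V_dd = 19.0000 (exercise)
Node u (S = 72.5): continuation = 1/1.09·[0.4462·0.0000 + 0.5538·2.3373] = 1.1876; exercise value = 0.0000 ≤ continuation, so V_u = 1.1876
Node d (S = 40): continuation = 1/1.09·[0.4462·2.3373 + 0.5538·19.0000] = 10.6109; exercise value = 11.0000 > continuation, so V_d = 11.0000 (exercise)
Node 0 (S = 50): continuation = 1/1.09·[0.4462·1.1876 + 0.5538·11.0000] = 6.0754; exercise value = 1.0000 ≤ continuation, so V_0 = 6.0754

$6.08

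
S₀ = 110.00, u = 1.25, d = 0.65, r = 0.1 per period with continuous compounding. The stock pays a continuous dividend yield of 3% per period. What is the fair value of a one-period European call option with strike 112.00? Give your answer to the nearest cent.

16.25

Per-period risk-free factor R = e^0.1 = 1.1052; dividend-adjusted growth = e^(0.1−0.03) = 1.0725.
Risk-neutral probability p = (1.0725 − 0.65)/(1.25 − 0.65) = 0.4225/0.6000 = 0.7042
Terminal stock prices: S_u = 137.5, S_d = 71.5
Terminal payoffs (S − K): max(25.5, 0) = 25.5, max(-40.5, 0) = 0
Node 0 (S = 110): V_0 = e^(−0.1)·[0.7042·25.5000 + 0.2958·0.0000] = 16.2478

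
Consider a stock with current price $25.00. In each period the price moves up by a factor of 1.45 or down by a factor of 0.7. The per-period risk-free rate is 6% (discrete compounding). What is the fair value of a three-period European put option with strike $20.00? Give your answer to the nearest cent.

$2.08

Risk-neutral probability p = (1 + 0.06 − 0.7)/(1.45 − 0.7) = 0.3600/0.7500 = 0.4800
Terminal stock prices: S_uuu = 76.22, S_uud = 36.79, S_udd = 17.76, S_ddd = 8.575
Terminal payoffs (K − S): max(-56.22, 0) = 0, max(-16.79, 0) = 0, max(2.238, 0) = 2.238, max(11.43, 0) = 11.43
Node uu (S = 52.56): V_uu = 1/1.06·[0.4800·0.0000 + 0.5200·0.0000] = 0.0000
Node ud (S = 25.38): V_ud = 1/1.06·[0.4800·0.0000 + 0.5200·2.2375] = 1.0976
Node dd (S = 12.25): V_dd = 1/1.06·[0.4800·2.2375 + 0.5200·11.4250] = 6.6179
Node u (S = 36.25): V_u = 1/1.06·[0.4800·0.0000 + 0.5200·1.0976] = 0.5385
Node d (S = 17.5): V_d = 1/1.06·[0.4800·1.0976 + 0.5200·6.6179] = 3.7436
Node 0 (S = 25): V_0 = 1/1.06·[0.4800·0.5385 + 0.5200·3.7436] = 2.0803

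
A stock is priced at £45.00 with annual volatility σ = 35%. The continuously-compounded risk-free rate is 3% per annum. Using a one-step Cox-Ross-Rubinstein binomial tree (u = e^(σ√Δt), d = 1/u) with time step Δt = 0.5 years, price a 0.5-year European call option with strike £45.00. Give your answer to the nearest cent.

CRR parameters: u = e^(σ√Δt) = e^(0.35·√0.5) = 1.2808, d = 1/u = 0.7808
Per-period rate: rΔt = 0.03·0.5 = 0.015, so R = e^0.015 = 1.0151
Risk-neutral probability p = (e^0.015 − 0.7808)/(1.2808 − 0.7808) = 0.2344/0.5000 = 0.4687
Terminal stock prices: S_u = 57.64, S_d = 35.13
Terminal payoffs (S − K): max(12.64, 0) = 12.64, max(-9.866, 0) = 0
Node 0 (S = 45): V_0 = e^(−0.015)·[0.4687·12.6361 + 0.5313·0.0000] = 5.8340

£5.83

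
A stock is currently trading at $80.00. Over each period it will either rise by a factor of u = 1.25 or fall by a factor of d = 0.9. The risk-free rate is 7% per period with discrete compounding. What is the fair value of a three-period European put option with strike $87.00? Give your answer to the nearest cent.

$5.07

Risk-neutral probability p = (1 + 0.07 − 0.9)/(1.25 − 0.9) = 0.1700/0.3500 = 0.4857
Terminal stock prices: S_uuu = 156.2, S_uud = 112.5, S_udd = 81, S_ddd = 58.32
Terminal payoffs (K − S): max(-69.25, 0) = 0, max(-25.5, 0) = 0, max(6, 0) = 6, max(28.68, 0) = 28.68
Node uu (S = 125): V_uu = 1/1.07·[0.4857·0.0000 + 0.5143·0.0000] = 0.0000
Node ud (S = 90): V_ud = 1/1.07·[0.4857·0.0000 + 0.5143·6.0000] = 2.8838
Node dd (S = 64.8): V_dd = 1/1.07·[0.4857·6.0000 + 0.5143·28.6800] = 16.5084
Node u (S = 100): V_u = 1/1.07·[0.4857·0.0000 + 0.5143·2.8838] = 1.3861
Node d (S = 72): V_d = 1/1.07·[0.4857·2.8838 + 0.5143·16.5084] = 9.2437
Node 0 (S = 80): V_0 = 1/1.07·[0.4857·1.3861 + 0.5143·9.2437] = 5.0721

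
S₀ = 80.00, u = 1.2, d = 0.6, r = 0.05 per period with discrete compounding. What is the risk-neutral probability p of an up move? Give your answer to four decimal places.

Risk-neutral probability p = (1 + 0.05 − 0.6)/(1.2 − 0.6) = 0.4500/0.6000 = 0.7500

p = 0.7500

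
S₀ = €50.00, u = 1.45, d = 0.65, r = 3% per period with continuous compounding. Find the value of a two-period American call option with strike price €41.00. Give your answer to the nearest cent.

€16.54

Risk-neutral probability p = (e^0.03 − 0.65)/(1.45 − 0.65) = 0.3805/0.8000 = 0.4756
Terminal stock prices: S_uu = 105.1, S_ud = 47.12, S_dd = 21.13
Terminal payoffs (S − K): max(64.12, 0) = 64.12, max(6.125, 0) = 6.125, max(-19.87, 0) = 0
Node u (S = 72.5): continuation = e^(−0.03)·[0.4756·64.1250 + 0.5244·6.1250] = 32.7117; exercise value = 31.5000 ≤ continuation, so V_u = 32.7117
Node d (S = 32.5): continuation = e^(−0.03)·[0.4756·6.1250 + 0.5244·0.0000] = 2.8268; exercise value = 0.0000 ≤ continuation, so V_d = 2.8268
Node 0 (S = 50): continuation = e^(−0.03)·[0.4756·32.7117 + 0.5244·2.8268] = 16.5355; exercise value = 9.0000 ≤ continuation, so V_0 = 16.5355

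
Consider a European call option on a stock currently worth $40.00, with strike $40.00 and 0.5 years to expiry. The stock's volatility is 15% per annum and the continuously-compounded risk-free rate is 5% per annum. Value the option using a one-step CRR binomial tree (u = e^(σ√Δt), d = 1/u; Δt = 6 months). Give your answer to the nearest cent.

$2.59

CRR parameters: u = e^(σ√Δt) = e^(0.15·√0.5) = 1.1119, d = 1/u = 0.8994
Per-period rate: rΔt = 0.05·0.5 = 0.025, so R = e^0.025 = 1.0253
Risk-neutral probability p = (e^0.025 − 0.8994)/(1.1119 − 0.8994) = 0.1259/0.2125 = 0.5926
Terminal stock prices: S_u = 44.48, S_d = 35.97
Terminal payoffs (S − K): max(4.476, 0) = 4.476, max(-4.025, 0) = 0
Node 0 (S = 40): V_0 = e^(−0.025)·[0.5926·4.4758 + 0.4074·0.0000] = 2.5870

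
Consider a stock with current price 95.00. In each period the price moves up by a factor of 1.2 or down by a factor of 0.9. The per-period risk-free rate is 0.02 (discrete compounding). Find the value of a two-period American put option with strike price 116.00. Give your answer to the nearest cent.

Risk-neutral probability p = (1 + 0.02 − 0.9)/(1.2 − 0.9) = 0.1200/0.3000 = 0.4000
Terminal stock prices: S_uu = 136.8, S_ud = 102.6, S_dd = 76.95
Terminal payoffs (K − S): max(-20.8, 0) = 0, max(13.4, 0) = 13.4, max(39.05, 0) = 39.05
Node u (S = 114): continuation = 1/1.02·[0.4000·0.0000 + 0.6000·13.4000] = 7.8824; exercise value = 2.0000 ≤ continuation, so V_u = 7.8824
Node d (S = 85.5): continuation = 1/1.02·[0.4000·13.4000 + 0.6000·39.0500] = 28.2255; exercise value = 30.5000 > continuation, so V_d = 30.5000 (exercise)
Node 0 (S = 95): continuation = 1/1.02·[0.4000·7.8824 + 0.6000·30.5000] = 21.0323; exercise value = 21.0000 ≤ continuation, so V_0 = 21.0323

21.03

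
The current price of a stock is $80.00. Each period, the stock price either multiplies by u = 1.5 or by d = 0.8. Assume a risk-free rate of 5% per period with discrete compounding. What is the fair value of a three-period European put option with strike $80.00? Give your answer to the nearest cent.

$10.18

Risk-neutral probability p = (1 + 0.05 − 0.8)/(1.5 − 0.8) = 0.2500/0.7000 = 0.3571
Terminal stock prices: S_uuu = 270, S_uud = 144, S_udd = 76.8, S_ddd = 40.96
Terminal payoffs (K − S): max(-190, 0) = 0, max(-64, 0) = 0, max(3.2, 0) = 3.2, max(39.04, 0) = 39.04
Node uu (S = 180): V_uu = 1/1.05·[0.3571·0.0000 + 0.6429·0.0000] = 0.0000
Node ud (S = 96): V_ud = 1/1.05·[0.3571·0.0000 + 0.6429·3.2000] = 1.9592
Node dd (S = 51.2): V_dd = 1/1.05·[0.3571·3.2000 + 0.6429·39.0400] = 24.9905
Node u (S = 120): V_u = 1/1.05·[0.3571·0.0000 + 0.6429·1.9592] = 1.1995
Node d (S = 64): V_d = 1/1.05·[0.3571·1.9592 + 0.6429·24.9905] = 15.9667
Node 0 (S = 80): V_0 = 1/1.05·[0.3571·1.1995 + 0.6429·15.9667] = 10.1835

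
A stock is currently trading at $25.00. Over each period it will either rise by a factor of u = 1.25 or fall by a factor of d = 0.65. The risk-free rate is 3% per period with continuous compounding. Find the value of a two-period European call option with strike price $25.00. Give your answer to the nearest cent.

Risk-neutral probability p = (e^0.03 − 0.65)/(1.25 − 0.65) = 0.3805/0.6000 = 0.6341
Terminal stock prices: S_uu = 39.06, S_ud = 20.31, S_dd = 10.56
Terminal payoffs (S − K): max(14.06, 0) = 14.06, max(-4.688, 0) = 0, max(-14.44, 0) = 0
Node u (S = 31.25): V_u = e^(−0.03)·[0.6341·14.0625 + 0.3659·0.0000] = 8.6534
Node d (S = 16.25): V_d = e^(−0.03)·[0.6341·0.0000 + 0.3659·0.0000] = 0.0000
Node 0 (S = 25): V_0 = e^(−0.03)·[0.6341·8.6534 + 0.3659·0.0000] = 5.3249

$5.32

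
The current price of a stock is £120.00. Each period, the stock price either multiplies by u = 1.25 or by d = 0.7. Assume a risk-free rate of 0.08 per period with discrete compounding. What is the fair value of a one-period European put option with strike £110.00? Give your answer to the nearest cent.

£7.44

Risk-neutral probability p = (1 + 0.08 − 0.7)/(1.25 − 0.7) = 0.3800/0.5500 = 0.6909
Terminal stock prices: S_u = 150, S_d = 84
Terminal payoffs (K − S): max(-40, 0) = 0, max(26, 0) = 26
Node 0 (S = 120): V_0 = 1/1.08·[0.6909·0.0000 + 0.3091·26.0000] = 7.4411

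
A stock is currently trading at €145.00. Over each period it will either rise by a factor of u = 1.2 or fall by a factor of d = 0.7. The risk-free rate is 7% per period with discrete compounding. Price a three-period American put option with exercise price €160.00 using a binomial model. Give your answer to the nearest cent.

Risk-neutral probability p = (1 + 0.07 − 0.7)/(1.2 − 0.7) = 0.3700/0.5000 = 0.7400
Terminal stock prices: S_uuu = 250.6, S_uud = 146.2, S_udd = 85.26, S_ddd = 49.73
Terminal payoffs (K − S): max(-90.56, 0) = 0, max(13.84, 0) = 13.84, max(74.74, 0) = 74.74, max(110.3, 0) = 110.3
Node uu (S = 208.8): continuation = 1/1.07·[0.7400·0.0000 + 0.2600·13.8400] = 3.3630; exercise value = 0.0000 ≤ continuation, so V_uu = 3.3630
Node ud (S = 121.8): continuation = 1/1.07·[0.7400·13.8400 + 0.2600·74.7400] = 27.7327; exercise value = 38.2000 > continuation, so V_ud = 38.2000 (exercise)
Node dd (S = 71.05): continuation = 1/1.07·[0.7400·74.7400 + 0.2600·110.2650] = 78.4827; exercise value = 88.9500 > continuation, so V_dd = 88.9500 (exercise)
Node u (S = 174): continuation = 1/1.07·[0.7400·3.3630 + 0.2600·38.2000] = 11.6080; exercise value = 0.0000 ≤ continuation, so V_u = 11.6080
Node d (S = 101.5): continuation = 1/1.07·[0.7400·38.2000 + 0.2600·88.9500] = 48.0327; exercise value = 58.5000 > continuation, so V_d = 58.5000 (exercise)
Node 0 (S = 145): continuation = 1/1.07·[0.7400·11.6080 + 0.2600·58.5000] = 22.2430; exercise value = 15.0000 ≤ continuation, so V_0 = 22.2430

€22.24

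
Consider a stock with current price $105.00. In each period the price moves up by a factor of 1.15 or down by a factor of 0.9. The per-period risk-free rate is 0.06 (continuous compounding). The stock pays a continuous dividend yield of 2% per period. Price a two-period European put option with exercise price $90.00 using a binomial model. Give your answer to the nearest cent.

Per-period risk-free factor R = e^0.06 = 1.0618; dividend-adjusted growth = e^(0.06−0.02) = 1.0408.
Risk-neutral probability p = (1.0408 − 0.9)/(1.15 − 0.9) = 0.1408/0.2500 = 0.5632
Terminal stock prices: S_uu = 138.9, S_ud = 108.7, S_dd = 85.05
Terminal payoffs (K − S): max(-48.86, 0) = 0, max(-18.67, 0) = 0, max(4.95, 0) = 4.95
Node u (S = 120.7): V_u = e^(−0.06)·[0.5632·0.0000 + 0.4368·0.0000] = 0.0000
Node d (S = 94.5): V_d = e^(−0.06)·[0.5632·0.0000 + 0.4368·4.9500] = 2.0360
Node 0 (S = 105): V_0 = e^(−0.06)·[0.5632·0.0000 + 0.4368·2.0360] = 0.8375

$0.84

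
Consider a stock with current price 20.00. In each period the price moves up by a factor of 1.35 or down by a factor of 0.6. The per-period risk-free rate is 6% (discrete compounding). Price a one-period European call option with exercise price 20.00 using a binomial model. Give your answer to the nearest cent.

4.05

Risk-neutral probability p = (1 + 0.06 − 0.6)/(1.35 − 0.6) = 0.4600/0.7500 = 0.6133
Terminal stock prices: S_u = 27, S_d = 12
Terminal payoffs (S − K): max(7, 0) = 7, max(-8, 0) = 0
Node 0 (S = 20): V_0 = 1/1.06·[0.6133·7.0000 + 0.3867·0.0000] = 4.0503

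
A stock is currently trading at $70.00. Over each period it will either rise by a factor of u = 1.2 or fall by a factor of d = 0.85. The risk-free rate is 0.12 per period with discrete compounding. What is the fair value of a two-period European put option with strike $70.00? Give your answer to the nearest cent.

$0.81

Risk-neutral probability p = (1 + 0.12 − 0.85)/(1.2 − 0.85) = 0.2700/0.3500 = 0.7714
Terminal stock prices: S_uu = 100.8, S_ud = 71.4, S_dd = 50.57
Terminal payoffs (K − S): max(-30.8, 0) = 0, max(-1.4, 0) = 0, max(19.43, 0) = 19.43
Node u (S = 84): V_u = 1/1.12·[0.7714·0.0000 + 0.2286·0.0000] = 0.0000
Node d (S = 59.5): V_d = 1/1.12·[0.7714·0.0000 + 0.2286·19.4250] = 3.9643
Node 0 (S = 70): V_0 = 1/1.12·[0.7714·0.0000 + 0.2286·3.9643] = 0.8090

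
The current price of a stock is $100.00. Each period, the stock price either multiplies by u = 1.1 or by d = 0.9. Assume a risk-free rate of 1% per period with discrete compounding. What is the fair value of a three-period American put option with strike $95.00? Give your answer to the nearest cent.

Risk-neutral probability p = (1 + 0.01 − 0.9)/(1.1 − 0.9) = 0.1100/0.2000 = 0.5500
Terminal stock prices: S_uuu = 133.1, S_uud = 108.9, S_udd = 89.1, S_ddd = 72.9
Terminal payoffs (K − S): max(-38.1, 0) = 0, max(-13.9, 0) = 0, max(5.9, 0) = 5.9, max(22.1, 0) = 22.1
Node uu (S = 121): continuation = 1/1.01·[0.5500·0.0000 + 0.4500·0.0000] = 0.0000; exercise value = 0.0000 ≤ continuation, so V_uu = 0.0000
Node ud (S = 99): continuation = 1/1.01·[0.5500·0.0000 + 0.4500·5.9000] = 2.6287; exercise value = 0.0000 ≤ continuation, so V_ud = 2.6287
Node dd (S = 81): continuation = 1/1.01·[0.5500·5.9000 + 0.4500·22.1000] = 13.0594; exercise value = 14.0000 > continuation, so V_dd = 14.0000 (exercise)
Node u (S = 110): continuation = 1/1.01·[0.5500·0.0000 + 0.4500·2.6287] = 1.1712; exercise value = 0.0000 ≤ continuation, so V_u = 1.1712
Node d (S = 90): continuation = 1/1.01·[0.5500·2.6287 + 0.4500·14.0000] = 7.6691; exercise value = 5.0000 ≤ continuation, so V_d = 7.6691
Node 0 (S = 100): continuation = 1/1.01·[0.5500·1.1712 + 0.4500·7.6691] = 4.0547; exercise value = 0.0000 ≤ continuation, so V_0 = 4.0547

$4.05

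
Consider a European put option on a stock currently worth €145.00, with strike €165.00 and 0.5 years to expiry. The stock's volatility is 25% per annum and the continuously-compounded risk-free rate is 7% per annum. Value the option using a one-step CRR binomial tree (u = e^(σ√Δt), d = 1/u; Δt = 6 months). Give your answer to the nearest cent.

€18.64

CRR parameters: u = e^(σ√Δt) = e^(0.25·√0.5) = 1.1934, d = 1/u = 0.8380
Per-period rate: rΔt = 0.07·0.5 = 0.035, so R = e^0.035 = 1.0356
Risk-neutral probability p = (e^0.035 − 0.8380)/(1.1934 − 0.8380) = 0.1977/0.3554 = 0.5561
Terminal stock prices: S_u = 173, S_d = 121.5
Terminal payoffs (K − S): max(-8.038, 0) = 0, max(43.49, 0) = 43.49
Node 0 (S = 145): V_0 = e^(−0.035)·[0.5561·0.0000 + 0.4439·43.4948] = 18.6414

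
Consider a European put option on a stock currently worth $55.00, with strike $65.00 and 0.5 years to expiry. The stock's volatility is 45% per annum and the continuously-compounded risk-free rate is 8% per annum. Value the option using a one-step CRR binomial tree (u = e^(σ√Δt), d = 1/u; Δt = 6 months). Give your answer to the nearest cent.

$12.38

CRR parameters: u = e^(σ√Δt) = e^(0.45·√0.5) = 1.3746, d = 1/u = 0.7275
Per-period rate: rΔt = 0.08·0.5 = 0.04, so R = e^0.04 = 1.0408
Risk-neutral probability p = (e^0.04 − 0.7275)/(1.3746 − 0.7275) = 0.3134/0.6472 = 0.4842
Terminal stock prices: S_u = 75.61, S_d = 40.01
Terminal payoffs (K − S): max(-10.61, 0) = 0, max(24.99, 0) = 24.99
Node 0 (S = 55): V_0 = e^(−0.04)·[0.4842·0.0000 + 0.5158·24.9898] = 12.3849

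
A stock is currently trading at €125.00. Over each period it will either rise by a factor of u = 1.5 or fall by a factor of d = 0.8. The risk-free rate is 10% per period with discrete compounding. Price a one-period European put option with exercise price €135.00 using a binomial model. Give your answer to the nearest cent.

Risk-neutral probability p = (1 + 0.1 − 0.8)/(1.5 − 0.8) = 0.3000/0.7000 = 0.4286
Terminal stock prices: S_u = 187.5, S_d = 100
Terminal payoffs (K − S): max(-52.5, 0) = 0, max(35, 0) = 35
Node 0 (S = 125): V_0 = 1/1.1·[0.4286·0.0000 + 0.5714·35.0000] = 18.1818

€18.18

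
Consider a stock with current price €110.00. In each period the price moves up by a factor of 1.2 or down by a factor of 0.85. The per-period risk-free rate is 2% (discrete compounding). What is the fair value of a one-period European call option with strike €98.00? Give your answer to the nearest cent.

€16.19

Risk-neutral probability p = (1 + 0.02 − 0.85)/(1.2 − 0.85) = 0.1700/0.3500 = 0.4857
Terminal stock prices: S_u = 132, S_d = 93.5
Terminal payoffs (S − K): max(34, 0) = 34, max(-4.5, 0) = 0
Node 0 (S = 110): V_0 = 1/1.02·[0.4857·34.0000 + 0.5143·0.0000] = 16.1905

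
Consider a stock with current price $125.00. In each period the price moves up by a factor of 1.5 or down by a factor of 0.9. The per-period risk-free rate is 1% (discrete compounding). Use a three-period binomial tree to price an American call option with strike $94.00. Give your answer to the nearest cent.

$35.28

Risk-neutral probability p = (1 + 0.01 − 0.9)/(1.5 − 0.9) = 0.1100/0.6000 = 0.1833
Terminal stock prices: S_uuu = 421.9, S_uud = 253.1, S_udd = 151.9, S_ddd = 91.13
Terminal payoffs (S − K): max(327.9, 0) = 327.9, max(159.1, 0) = 159.1, max(57.88, 0) = 57.88, max(-2.875, 0) = 0
Node uu (S = 281.2): continuation = 1/1.01·[0.1833·327.8750 + 0.8167·159.1250] = 188.1807; exercise value = 187.2500 ≤ continuation, so V_uu = 188.1807
Node ud (S = 168.8): continuation = 1/1.01·[0.1833·159.1250 + 0.8167·57.8750] = 75.6807; exercise value = 74.7500 ≤ continuation, so V_ud = 75.6807
Node dd (S = 101.2): continuation = 1/1.01·[0.1833·57.8750 + 0.8167·0.0000] = 10.5054; exercise value = 7.2500 ≤ continuation, so V_dd = 10.5054
Node u (S = 187.5): continuation = 1/1.01·[0.1833·188.1807 + 0.8167·75.6807] = 95.3522; exercise value = 93.5000 ≤ continuation, so V_u = 95.3522
Node d (S = 112.5): continuation = 1/1.01·[0.1833·75.6807 + 0.8167·10.5054] = 22.2319; exercise value = 18.5000 ≤ continuation, so V_d = 22.2319
Node 0 (S = 125): continuation = 1/1.01·[0.1833·95.3522 + 0.8167·22.2319] = 35.2844; exercise value = 31.0000 ≤ continuation, so V_0 = 35.2844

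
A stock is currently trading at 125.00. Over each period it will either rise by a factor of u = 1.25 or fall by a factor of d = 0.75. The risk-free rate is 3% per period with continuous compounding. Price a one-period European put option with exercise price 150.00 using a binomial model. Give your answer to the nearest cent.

Risk-neutral probability p = (e^0.03 − 0.75)/(1.25 − 0.75) = 0.2805/0.5000 = 0.5609
Terminal stock prices: S_u = 156.2, S_d = 93.75
Terminal payoffs (K − S): max(-6.25, 0) = 0, max(56.25, 0) = 56.25
Node 0 (S = 125): V_0 = e^(−0.03)·[0.5609·0.0000 + 0.4391·56.2500] = 23.9689

23.97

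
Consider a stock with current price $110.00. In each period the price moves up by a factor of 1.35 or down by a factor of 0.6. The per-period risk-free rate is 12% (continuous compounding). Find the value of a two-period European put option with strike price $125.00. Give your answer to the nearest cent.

Risk-neutral probability p = (e^0.12 − 0.6)/(1.35 − 0.6) = 0.5275/0.7500 = 0.7033
Terminal stock prices: S_uu = 200.5, S_ud = 89.1, S_dd = 39.6
Terminal payoffs (K − S): max(-75.48, 0) = 0, max(35.9, 0) = 35.9, max(85.4, 0) = 85.4
Node u (S = 148.5): V_u = e^(−0.12)·[0.7033·0.0000 + 0.2967·35.9000] = 9.4461
Node d (S = 66): V_d = e^(−0.12)·[0.7033·35.9000 + 0.2967·85.4000] = 44.8651
Node 0 (S = 110): V_0 = e^(−0.12)·[0.7033·9.4461 + 0.2967·44.8651] = 17.6975

$17.70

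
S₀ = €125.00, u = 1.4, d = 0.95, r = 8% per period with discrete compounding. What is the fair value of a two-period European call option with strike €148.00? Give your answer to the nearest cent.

Risk-neutral probability p = (1 + 0.08 − 0.95)/(1.4 − 0.95) = 0.1300/0.4500 = 0.2889
Terminal stock prices: S_uu = 245, S_ud = 166.2, S_dd = 112.8
Terminal payoffs (S − K): max(97, 0) = 97, max(18.25, 0) = 18.25, max(-35.19, 0) = 0
Node u (S = 175): V_u = 1/1.08·[0.2889·97.0000 + 0.7111·18.2500] = 37.9630
Node d (S = 118.8): V_d = 1/1.08·[0.2889·18.2500 + 0.7111·0.0000] = 4.8817
Node 0 (S = 125): V_0 = 1/1.08·[0.2889·37.9630 + 0.7111·4.8817] = 13.3690

€13.37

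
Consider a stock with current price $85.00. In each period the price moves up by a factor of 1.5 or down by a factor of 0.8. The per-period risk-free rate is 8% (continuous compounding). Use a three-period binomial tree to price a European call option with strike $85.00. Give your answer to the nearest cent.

$26.17

Risk-neutral probability p = (e^0.08 − 0.8)/(1.5 − 0.8) = 0.2833/0.7000 = 0.4047
Terminal stock prices: S_uuu = 286.9, S_uud = 153, S_udd = 81.6, S_ddd = 43.52
Terminal payoffs (S − K): max(201.9, 0) = 201.9, max(68, 0) = 68, max(-3.4, 0) = 0, max(-41.48, 0) = 0
Node uu (S = 191.2): V_uu = e^(−0.08)·[0.4047·201.8750 + 0.5953·68.0000] = 112.7851
Node ud (S = 102): V_ud = e^(−0.08)·[0.4047·68.0000 + 0.5953·0.0000] = 25.4035
Node dd (S = 54.4): V_dd = e^(−0.08)·[0.4047·0.0000 + 0.5953·0.0000] = 0.0000
Node u (S = 127.5): V_u = e^(−0.08)·[0.4047·112.7851 + 0.5953·25.4035] = 56.0945
Node d (S = 68): V_d = e^(−0.08)·[0.4047·25.4035 + 0.5953·0.0000] = 9.4903
Node 0 (S = 85): V_0 = e^(−0.08)·[0.4047·56.0945 + 0.5953·9.4903] = 26.1711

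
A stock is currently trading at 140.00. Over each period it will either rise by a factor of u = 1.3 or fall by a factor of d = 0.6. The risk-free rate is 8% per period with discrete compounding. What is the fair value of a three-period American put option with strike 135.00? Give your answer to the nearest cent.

19.61

Risk-neutral probability p = (1 + 0.08 − 0.6)/(1.3 − 0.6) = 0.4800/0.7000 = 0.6857
Terminal stock prices: S_uuu = 307.6, S_uud = 142, S_udd = 65.52, S_ddd = 30.24
Terminal payoffs (K − S): max(-172.6, 0) = 0, max(-6.96, 0) = 0, max(69.48, 0) = 69.48, max(104.8, 0) = 104.8
Node uu (S = 236.6): continuation = 1/1.08·[0.6857·0.0000 + 0.3143·0.0000] = 0.0000; exercise value = 0.0000 ≤ continuation, so V_uu = 0.0000
Node ud (S = 109.2): continuation = 1/1.08·[0.6857·0.0000 + 0.3143·69.4800] = 20.2190; exercise value = 25.8000 > continuation, so V_ud = 25.8000 (exercise)
Node dd (S = 50.4): continuation = 1/1.08·[0.6857·69.4800 + 0.3143·104.7600] = 74.6000; exercise value = 84.6000 > continuation, so V_dd = 84.6000 (exercise)
Node u (S = 182): continuation = 1/1.08·[0.6857·0.0000 + 0.3143·25.8000] = 7.5079; exercise value = 0.0000 ≤ continuation, so V_u = 7.5079
Node d (S = 84): continuation = 1/1.08·[0.6857·25.8000 + 0.3143·84.6000] = 41.0000; exercise value = 51.0000 > continuation, so V_d = 51.0000 (exercise)
Node 0 (S = 140): continuation = 1/1.08·[0.6857·7.5079 + 0.3143·51.0000] = 19.6082; exercise value = 0.0000 ≤ continuation, so V_0 = 19.6082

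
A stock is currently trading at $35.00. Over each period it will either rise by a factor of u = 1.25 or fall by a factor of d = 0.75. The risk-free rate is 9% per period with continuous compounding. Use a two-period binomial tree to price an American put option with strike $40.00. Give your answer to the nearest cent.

Risk-neutral probability p = (e^0.09 − 0.75)/(1.25 − 0.75) = 0.3442/0.5000 = 0.6883
Terminal stock prices: S_uu = 54.69, S_ud = 32.81, S_dd = 19.69
Terminal payoffs (K − S): max(-14.69, 0) = 0, max(7.188, 0) = 7.188, max(20.31, 0) = 20.31
Node u (S = 43.75): continuation = e^(−0.09)·[0.6883·0.0000 + 0.3117·7.1875] = 2.0472; exercise value = 0.0000 ≤ continuation, so V_u = 2.0472
Node d (S = 26.25): continuation = e^(−0.09)·[0.6883·7.1875 + 0.3117·20.3125] = 10.3072; exercise value = 13.7500 > continuation, so V_d = 13.7500 (exercise)
Node 0 (S = 35): continuation = e^(−0.09)·[0.6883·2.0472 + 0.3117·13.7500] = 5.2043; exercise value = 5.0000 ≤ continuation, so V_0 = 5.2043

$5.20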